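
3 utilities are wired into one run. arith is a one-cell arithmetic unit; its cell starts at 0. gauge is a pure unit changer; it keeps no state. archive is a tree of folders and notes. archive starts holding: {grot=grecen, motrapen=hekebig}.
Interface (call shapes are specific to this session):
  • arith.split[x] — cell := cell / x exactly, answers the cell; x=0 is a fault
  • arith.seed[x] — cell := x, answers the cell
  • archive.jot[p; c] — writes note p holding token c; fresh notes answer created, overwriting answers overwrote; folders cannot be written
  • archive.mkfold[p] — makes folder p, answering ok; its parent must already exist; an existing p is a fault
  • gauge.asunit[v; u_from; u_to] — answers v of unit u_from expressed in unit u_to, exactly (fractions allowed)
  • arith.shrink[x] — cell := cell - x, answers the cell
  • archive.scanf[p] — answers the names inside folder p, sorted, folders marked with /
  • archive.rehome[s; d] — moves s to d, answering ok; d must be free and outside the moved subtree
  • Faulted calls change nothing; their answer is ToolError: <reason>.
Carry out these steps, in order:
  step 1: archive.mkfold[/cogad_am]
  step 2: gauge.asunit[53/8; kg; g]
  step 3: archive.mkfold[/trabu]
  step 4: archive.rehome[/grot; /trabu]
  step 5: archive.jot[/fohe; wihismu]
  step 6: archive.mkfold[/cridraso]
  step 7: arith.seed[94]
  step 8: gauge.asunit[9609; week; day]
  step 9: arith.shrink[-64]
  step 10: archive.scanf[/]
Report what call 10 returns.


Answer: [cogad_am/, cridraso/, fohe, grot, motrapen, trabu/]

Derivation:
CALL mkfold[/cogad_am]
RET  ok
CALL asunit[53/8; kg; g]
RET  6625
CALL mkfold[/trabu]
RET  ok
CALL rehome[/grot; /trabu]
RET  ToolError: exists
CALL jot[/fohe; wihismu]
RET  created
CALL mkfold[/cridraso]
RET  ok
CALL seed[94]
RET  94
CALL asunit[9609; week; day]
RET  67263
CALL shrink[-64]
RET  158
CALL scanf[/]
RET  [cogad_am/, cridraso/, fohe, grot, motrapen, trabu/]


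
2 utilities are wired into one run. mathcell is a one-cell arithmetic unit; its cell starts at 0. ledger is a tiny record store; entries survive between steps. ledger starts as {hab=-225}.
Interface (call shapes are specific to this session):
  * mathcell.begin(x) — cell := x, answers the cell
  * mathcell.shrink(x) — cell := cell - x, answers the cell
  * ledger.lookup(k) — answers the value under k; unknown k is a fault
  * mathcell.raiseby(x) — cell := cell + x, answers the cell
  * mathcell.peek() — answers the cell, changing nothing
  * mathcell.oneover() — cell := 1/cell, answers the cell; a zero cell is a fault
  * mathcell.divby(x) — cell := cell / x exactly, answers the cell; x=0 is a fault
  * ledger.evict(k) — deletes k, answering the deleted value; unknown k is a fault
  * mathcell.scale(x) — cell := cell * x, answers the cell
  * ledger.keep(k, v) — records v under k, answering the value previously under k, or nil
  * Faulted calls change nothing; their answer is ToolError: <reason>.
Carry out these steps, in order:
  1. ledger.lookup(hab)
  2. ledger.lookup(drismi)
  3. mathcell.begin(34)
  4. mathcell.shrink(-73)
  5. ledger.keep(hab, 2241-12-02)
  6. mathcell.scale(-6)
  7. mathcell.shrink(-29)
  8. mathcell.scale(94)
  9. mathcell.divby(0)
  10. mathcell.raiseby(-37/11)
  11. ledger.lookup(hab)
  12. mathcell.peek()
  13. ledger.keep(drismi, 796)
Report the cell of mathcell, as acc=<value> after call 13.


I run lookup using k: hab, yielding -225.
Then lookup using k: drismi, which returns ToolError: no such key drismi.
Next I call begin using x: 34, yielding 34.
Invoking shrink using x: -73: 107.
Then keep using k: hab, v: 2241-12-02, — result: -225.
Next I call scale using x: -6, yielding -642.
I call shrink using x: -29, and see -613.
I invoke scale using x: 94, which returns -57622.
I run divby using x: 0: ToolError: division by zero.
Invoking raiseby using x: -37/11, yielding -633879/11.
I try lookup using k: hab, and see 2241-12-02.
Then peek, — result: -633879/11.
I try keep using k: drismi, v: 796, giving nil.

Answer: acc=-633879/11


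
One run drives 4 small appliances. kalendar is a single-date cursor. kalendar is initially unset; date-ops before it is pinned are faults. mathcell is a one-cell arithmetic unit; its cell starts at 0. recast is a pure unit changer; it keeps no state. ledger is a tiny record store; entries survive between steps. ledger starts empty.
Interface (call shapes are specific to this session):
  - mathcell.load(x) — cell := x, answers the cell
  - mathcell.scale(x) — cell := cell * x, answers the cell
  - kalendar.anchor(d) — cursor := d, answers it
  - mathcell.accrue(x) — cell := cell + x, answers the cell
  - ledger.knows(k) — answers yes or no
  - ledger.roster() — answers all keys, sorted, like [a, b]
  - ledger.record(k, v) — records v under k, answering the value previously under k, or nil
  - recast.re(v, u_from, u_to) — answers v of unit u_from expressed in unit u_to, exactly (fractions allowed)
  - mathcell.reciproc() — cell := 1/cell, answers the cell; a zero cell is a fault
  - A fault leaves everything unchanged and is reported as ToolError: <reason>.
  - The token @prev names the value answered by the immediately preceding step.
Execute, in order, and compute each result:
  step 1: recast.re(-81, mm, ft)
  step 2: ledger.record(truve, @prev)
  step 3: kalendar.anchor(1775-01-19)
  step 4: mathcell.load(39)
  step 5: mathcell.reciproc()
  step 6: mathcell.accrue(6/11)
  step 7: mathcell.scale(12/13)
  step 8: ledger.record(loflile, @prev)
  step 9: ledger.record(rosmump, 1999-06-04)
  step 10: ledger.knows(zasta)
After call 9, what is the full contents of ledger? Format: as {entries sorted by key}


==> re(v→-81, u_from→mm, u_to→ft)
<== -135/508
==> record(k→truve, v→@prev)
<== nil
==> anchor(d→1775-01-19)
<== 1775-01-19
==> load(x→39)
<== 39
==> reciproc()
<== 1/39
==> accrue(x→6/11)
<== 245/429
==> scale(x→12/13)
<== 980/1859
==> record(k→loflile, v→@prev)
<== nil
==> record(k→rosmump, v→1999-06-04)
<== nil
==> knows(k→zasta)
<== no

Answer: {loflile=980/1859, rosmump=1999-06-04, truve=-135/508}


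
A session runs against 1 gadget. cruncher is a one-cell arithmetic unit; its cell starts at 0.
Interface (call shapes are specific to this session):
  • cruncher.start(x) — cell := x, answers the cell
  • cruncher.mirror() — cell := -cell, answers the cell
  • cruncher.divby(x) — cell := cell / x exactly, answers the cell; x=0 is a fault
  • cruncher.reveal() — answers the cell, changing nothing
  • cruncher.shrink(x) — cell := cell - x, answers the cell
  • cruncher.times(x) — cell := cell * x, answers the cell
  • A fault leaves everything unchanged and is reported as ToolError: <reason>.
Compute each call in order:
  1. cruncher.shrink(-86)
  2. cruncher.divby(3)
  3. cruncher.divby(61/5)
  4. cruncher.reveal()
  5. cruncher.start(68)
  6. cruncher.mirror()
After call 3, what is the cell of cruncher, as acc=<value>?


Answer: acc=430/183

Derivation:
·→ cruncher.shrink(-86)
·← 86
·→ cruncher.divby(3)
·← 86/3
·→ cruncher.divby(61/5)
·← 430/183
·→ cruncher.reveal()
·← 430/183
·→ cruncher.start(68)
·← 68
·→ cruncher.mirror()
·← -68


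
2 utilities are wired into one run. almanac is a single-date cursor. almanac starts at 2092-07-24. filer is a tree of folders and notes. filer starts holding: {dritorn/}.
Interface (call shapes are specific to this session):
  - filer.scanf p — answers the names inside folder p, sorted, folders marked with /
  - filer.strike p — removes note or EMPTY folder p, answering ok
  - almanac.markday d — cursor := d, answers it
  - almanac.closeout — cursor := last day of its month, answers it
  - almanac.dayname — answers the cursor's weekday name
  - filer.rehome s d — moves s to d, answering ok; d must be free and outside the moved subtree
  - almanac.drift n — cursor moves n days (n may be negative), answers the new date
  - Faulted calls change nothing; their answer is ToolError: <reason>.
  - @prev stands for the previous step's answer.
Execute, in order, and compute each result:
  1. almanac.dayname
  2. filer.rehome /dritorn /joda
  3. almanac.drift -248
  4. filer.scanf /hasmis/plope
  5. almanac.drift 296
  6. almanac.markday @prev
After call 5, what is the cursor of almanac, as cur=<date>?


Answer: cur=2092-09-10

Derivation:
# 1. almanac.dayname() == Thursday
# 2. filer.rehome(/dritorn, /joda) == ok
# 3. almanac.drift(-248) == 2091-11-19
# 4. filer.scanf(/hasmis/plope) == ToolError: not found
# 5. almanac.drift(296) == 2092-09-10
# 6. almanac.markday(@prev) == 2092-09-10


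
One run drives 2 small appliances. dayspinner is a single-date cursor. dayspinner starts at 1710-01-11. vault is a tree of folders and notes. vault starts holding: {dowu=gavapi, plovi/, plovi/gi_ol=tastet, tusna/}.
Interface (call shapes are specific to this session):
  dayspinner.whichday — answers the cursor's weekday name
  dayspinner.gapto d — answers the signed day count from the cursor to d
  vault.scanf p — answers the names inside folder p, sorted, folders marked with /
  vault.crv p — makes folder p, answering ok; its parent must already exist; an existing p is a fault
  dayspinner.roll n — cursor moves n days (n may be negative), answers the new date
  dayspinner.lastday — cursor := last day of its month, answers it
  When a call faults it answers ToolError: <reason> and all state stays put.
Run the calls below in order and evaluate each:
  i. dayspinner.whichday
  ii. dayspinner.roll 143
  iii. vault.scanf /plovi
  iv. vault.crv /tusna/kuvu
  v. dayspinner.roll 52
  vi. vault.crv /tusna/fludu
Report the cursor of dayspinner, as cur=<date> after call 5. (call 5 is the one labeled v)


-> dayspinner.whichday()
<- Saturday
-> dayspinner.roll(n=143)
<- 1710-06-03
-> vault.scanf(p=/plovi)
<- [gi_ol]
-> vault.crv(p=/tusna/kuvu)
<- ok
-> dayspinner.roll(n=52)
<- 1710-07-25
-> vault.crv(p=/tusna/fludu)
<- ok

Answer: cur=1710-07-25


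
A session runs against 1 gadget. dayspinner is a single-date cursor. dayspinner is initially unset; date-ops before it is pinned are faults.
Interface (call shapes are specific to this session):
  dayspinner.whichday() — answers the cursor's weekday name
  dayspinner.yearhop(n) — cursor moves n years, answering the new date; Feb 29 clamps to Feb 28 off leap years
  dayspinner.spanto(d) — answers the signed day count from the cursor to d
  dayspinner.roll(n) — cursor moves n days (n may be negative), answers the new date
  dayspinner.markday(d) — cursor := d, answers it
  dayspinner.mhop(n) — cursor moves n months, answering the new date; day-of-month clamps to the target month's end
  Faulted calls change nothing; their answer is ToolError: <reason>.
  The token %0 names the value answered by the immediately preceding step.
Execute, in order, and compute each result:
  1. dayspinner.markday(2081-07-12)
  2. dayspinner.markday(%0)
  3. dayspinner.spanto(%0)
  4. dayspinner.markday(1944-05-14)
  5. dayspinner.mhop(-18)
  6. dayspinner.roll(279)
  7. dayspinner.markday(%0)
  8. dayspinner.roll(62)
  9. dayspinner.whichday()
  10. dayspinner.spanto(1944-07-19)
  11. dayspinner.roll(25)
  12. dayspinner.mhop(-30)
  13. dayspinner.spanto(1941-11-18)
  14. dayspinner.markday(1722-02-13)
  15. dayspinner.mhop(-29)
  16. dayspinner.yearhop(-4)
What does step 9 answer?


! dayspinner.markday(d=2081-07-12) => 2081-07-12
! dayspinner.markday(d=%0) => 2081-07-12
! dayspinner.spanto(d=%0) => 0
! dayspinner.markday(d=1944-05-14) => 1944-05-14
! dayspinner.mhop(n=-18) => 1942-11-14
! dayspinner.roll(n=279) => 1943-08-20
! dayspinner.markday(d=%0) => 1943-08-20
! dayspinner.roll(n=62) => 1943-10-21
! dayspinner.whichday() => Thursday
! dayspinner.spanto(d=1944-07-19) => 272
! dayspinner.roll(n=25) => 1943-11-15
! dayspinner.mhop(n=-30) => 1941-05-15
! dayspinner.spanto(d=1941-11-18) => 187
! dayspinner.markday(d=1722-02-13) => 1722-02-13
! dayspinner.mhop(n=-29) => 1719-09-13
! dayspinner.yearhop(n=-4) => 1715-09-13

Answer: Thursday


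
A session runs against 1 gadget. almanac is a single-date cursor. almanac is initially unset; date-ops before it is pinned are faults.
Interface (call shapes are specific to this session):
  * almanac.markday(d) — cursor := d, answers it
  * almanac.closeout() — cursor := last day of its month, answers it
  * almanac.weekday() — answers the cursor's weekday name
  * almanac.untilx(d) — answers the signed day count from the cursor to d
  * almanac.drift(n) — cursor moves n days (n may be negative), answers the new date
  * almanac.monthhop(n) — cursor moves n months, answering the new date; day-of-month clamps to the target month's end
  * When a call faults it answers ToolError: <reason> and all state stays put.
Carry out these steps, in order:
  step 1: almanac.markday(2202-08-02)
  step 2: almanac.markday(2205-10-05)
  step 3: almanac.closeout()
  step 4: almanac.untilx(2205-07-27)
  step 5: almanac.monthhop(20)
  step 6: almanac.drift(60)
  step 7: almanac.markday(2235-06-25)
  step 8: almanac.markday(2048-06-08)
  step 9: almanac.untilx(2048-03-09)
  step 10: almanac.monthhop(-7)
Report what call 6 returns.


Answer: 2207-08-29

Derivation:
[in] markday d='2202-08-02'
[out] 2202-08-02
[in] markday d='2205-10-05'
[out] 2205-10-05
[in] closeout
[out] 2205-10-31
[in] untilx d='2205-07-27'
[out] -96
[in] monthhop n='20'
[out] 2207-06-30
[in] drift n='60'
[out] 2207-08-29
[in] markday d='2235-06-25'
[out] 2235-06-25
[in] markday d='2048-06-08'
[out] 2048-06-08
[in] untilx d='2048-03-09'
[out] -91
[in] monthhop n='-7'
[out] 2047-11-08


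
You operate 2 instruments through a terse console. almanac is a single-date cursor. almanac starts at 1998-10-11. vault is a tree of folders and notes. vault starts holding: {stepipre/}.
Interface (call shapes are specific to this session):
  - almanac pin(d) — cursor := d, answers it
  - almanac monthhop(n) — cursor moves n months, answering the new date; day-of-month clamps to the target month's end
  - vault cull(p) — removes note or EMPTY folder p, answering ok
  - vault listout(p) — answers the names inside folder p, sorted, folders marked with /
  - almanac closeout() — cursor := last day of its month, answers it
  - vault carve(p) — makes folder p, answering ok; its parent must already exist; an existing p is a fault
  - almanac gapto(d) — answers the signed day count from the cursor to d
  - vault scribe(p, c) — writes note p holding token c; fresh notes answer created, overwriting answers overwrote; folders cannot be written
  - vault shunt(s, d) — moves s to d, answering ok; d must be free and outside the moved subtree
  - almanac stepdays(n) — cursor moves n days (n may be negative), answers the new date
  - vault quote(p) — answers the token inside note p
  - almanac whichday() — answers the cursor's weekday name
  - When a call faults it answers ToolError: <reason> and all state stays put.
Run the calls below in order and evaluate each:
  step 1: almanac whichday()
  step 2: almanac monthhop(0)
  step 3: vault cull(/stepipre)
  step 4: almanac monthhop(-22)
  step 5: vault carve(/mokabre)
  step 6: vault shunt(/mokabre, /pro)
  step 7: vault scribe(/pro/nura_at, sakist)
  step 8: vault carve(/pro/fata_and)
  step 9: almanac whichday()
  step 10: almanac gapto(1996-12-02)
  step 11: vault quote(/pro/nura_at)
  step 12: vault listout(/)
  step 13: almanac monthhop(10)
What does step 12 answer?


Step: almanac whichday[]
Result: Sunday
Step: almanac monthhop[n='0']
Result: 1998-10-11
Step: vault cull[p='/stepipre']
Result: ok
Step: almanac monthhop[n='-22']
Result: 1996-12-11
Step: vault carve[p='/mokabre']
Result: ok
Step: vault shunt[s='/mokabre'; d='/pro']
Result: ok
Step: vault scribe[p='/pro/nura_at'; c='sakist']
Result: created
Step: vault carve[p='/pro/fata_and']
Result: ok
Step: almanac whichday[]
Result: Wednesday
Step: almanac gapto[d='1996-12-02']
Result: -9
Step: vault quote[p='/pro/nura_at']
Result: sakist
Step: vault listout[p='/']
Result: [pro/]
Step: almanac monthhop[n='10']
Result: 1997-10-11

Answer: [pro/]


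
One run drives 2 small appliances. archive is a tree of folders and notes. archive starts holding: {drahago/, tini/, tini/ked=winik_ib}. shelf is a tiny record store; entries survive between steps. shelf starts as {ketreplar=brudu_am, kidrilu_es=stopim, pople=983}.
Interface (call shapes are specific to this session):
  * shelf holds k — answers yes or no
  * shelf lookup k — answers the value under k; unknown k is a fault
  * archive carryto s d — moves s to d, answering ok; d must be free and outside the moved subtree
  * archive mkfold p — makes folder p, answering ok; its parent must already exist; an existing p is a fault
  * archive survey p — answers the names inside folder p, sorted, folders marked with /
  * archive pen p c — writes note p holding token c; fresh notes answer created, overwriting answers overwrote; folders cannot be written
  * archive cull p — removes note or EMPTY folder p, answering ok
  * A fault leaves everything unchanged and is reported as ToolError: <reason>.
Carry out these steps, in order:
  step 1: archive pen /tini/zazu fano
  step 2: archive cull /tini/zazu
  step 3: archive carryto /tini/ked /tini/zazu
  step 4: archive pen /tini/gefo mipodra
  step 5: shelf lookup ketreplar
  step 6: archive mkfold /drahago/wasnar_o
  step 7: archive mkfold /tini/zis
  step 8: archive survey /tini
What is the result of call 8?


Act: archive pen[p=/tini/zazu; c=fano]
Obs: created
Act: archive cull[p=/tini/zazu]
Obs: ok
Act: archive carryto[s=/tini/ked; d=/tini/zazu]
Obs: ok
Act: archive pen[p=/tini/gefo; c=mipodra]
Obs: created
Act: shelf lookup[k=ketreplar]
Obs: brudu_am
Act: archive mkfold[p=/drahago/wasnar_o]
Obs: ok
Act: archive mkfold[p=/tini/zis]
Obs: ok
Act: archive survey[p=/tini]
Obs: [gefo, zazu, zis/]

Answer: [gefo, zazu, zis/]


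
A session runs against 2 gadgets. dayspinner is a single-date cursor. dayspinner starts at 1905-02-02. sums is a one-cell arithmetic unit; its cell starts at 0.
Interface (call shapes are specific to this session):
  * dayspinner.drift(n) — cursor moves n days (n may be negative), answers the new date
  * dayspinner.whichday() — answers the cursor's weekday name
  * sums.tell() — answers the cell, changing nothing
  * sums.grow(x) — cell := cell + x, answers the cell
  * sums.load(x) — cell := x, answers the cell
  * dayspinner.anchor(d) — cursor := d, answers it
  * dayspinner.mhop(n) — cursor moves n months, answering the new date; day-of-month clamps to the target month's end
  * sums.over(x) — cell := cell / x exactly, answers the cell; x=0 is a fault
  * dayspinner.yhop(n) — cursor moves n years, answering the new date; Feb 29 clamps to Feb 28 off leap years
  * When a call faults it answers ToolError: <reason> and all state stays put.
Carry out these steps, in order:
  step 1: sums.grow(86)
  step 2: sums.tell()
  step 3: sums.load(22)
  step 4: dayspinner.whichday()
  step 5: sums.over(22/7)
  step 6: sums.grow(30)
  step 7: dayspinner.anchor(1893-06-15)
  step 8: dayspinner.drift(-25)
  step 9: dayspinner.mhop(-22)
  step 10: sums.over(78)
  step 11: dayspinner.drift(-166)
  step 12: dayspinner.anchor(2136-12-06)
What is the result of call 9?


$ sums.grow x=86
[out] 86
$ sums.tell
[out] 86
$ sums.load x=22
[out] 22
$ dayspinner.whichday
[out] Thursday
$ sums.over x=22/7
[out] 7
$ sums.grow x=30
[out] 37
$ dayspinner.anchor d=1893-06-15
[out] 1893-06-15
$ dayspinner.drift n=-25
[out] 1893-05-21
$ dayspinner.mhop n=-22
[out] 1891-07-21
$ sums.over x=78
[out] 37/78
$ dayspinner.drift n=-166
[out] 1891-02-05
$ dayspinner.anchor d=2136-12-06
[out] 2136-12-06

Answer: 1891-07-21


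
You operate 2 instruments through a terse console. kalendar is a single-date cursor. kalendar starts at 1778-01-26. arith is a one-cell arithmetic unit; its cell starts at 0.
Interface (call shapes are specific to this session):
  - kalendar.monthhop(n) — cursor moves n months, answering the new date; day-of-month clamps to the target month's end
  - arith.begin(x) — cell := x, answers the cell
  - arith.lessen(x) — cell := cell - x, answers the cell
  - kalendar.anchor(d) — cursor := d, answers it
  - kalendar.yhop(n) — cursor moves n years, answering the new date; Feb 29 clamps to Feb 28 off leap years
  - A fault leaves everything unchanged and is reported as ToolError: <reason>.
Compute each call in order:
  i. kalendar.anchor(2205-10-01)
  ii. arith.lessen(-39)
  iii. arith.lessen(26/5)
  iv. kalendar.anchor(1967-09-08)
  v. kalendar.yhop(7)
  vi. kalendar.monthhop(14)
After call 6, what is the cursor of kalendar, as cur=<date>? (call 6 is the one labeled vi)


Answer: cur=1975-11-08

Derivation:
I run anchor on d→2205-10-01, yielding 2205-10-01.
Using lessen on x→-39, yielding 39.
I run lessen on x→26/5, and observe 169/5.
I call anchor on d→1967-09-08, — result: 1967-09-08.
I call yhop on n→7, — result: 1974-09-08.
Using monthhop on n→14, which returns 1975-11-08.


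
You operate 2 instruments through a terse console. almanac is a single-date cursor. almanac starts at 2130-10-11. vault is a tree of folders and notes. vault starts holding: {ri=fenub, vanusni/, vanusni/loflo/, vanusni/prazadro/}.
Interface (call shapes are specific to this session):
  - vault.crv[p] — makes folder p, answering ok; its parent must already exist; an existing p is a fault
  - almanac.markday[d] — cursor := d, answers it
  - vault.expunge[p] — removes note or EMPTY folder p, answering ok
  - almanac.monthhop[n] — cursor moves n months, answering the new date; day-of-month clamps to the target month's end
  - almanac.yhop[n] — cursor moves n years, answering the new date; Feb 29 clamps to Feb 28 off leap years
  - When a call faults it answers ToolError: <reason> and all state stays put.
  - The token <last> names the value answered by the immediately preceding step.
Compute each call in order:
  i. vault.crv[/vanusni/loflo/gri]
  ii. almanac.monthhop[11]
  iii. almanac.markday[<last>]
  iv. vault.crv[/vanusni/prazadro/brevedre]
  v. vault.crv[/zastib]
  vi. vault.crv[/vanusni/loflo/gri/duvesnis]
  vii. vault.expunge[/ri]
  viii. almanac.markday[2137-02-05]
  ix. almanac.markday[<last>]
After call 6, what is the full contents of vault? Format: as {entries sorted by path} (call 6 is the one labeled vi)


Answer: {ri=fenub, vanusni/, vanusni/loflo/, vanusni/loflo/gri/, vanusni/loflo/gri/duvesnis/, vanusni/prazadro/, vanusni/prazadro/brevedre/, zastib/}

Derivation:
Calling vault.crv using p→/vanusni/loflo/gri, and see ok.
Using almanac.monthhop using n→11, giving 2131-09-11.
Then almanac.markday using d→<last>, and observe 2131-09-11.
I call vault.crv using p→/vanusni/prazadro/brevedre, — result: ok.
Now I run vault.crv using p→/zastib, and see ok.
Next I call vault.crv using p→/vanusni/loflo/gri/duvesnis, → ok.
Invoking vault.expunge using p→/ri, and observe ok.
Now I run almanac.markday using d→2137-02-05, yielding 2137-02-05.
I use almanac.markday using d→<last>: 2137-02-05.


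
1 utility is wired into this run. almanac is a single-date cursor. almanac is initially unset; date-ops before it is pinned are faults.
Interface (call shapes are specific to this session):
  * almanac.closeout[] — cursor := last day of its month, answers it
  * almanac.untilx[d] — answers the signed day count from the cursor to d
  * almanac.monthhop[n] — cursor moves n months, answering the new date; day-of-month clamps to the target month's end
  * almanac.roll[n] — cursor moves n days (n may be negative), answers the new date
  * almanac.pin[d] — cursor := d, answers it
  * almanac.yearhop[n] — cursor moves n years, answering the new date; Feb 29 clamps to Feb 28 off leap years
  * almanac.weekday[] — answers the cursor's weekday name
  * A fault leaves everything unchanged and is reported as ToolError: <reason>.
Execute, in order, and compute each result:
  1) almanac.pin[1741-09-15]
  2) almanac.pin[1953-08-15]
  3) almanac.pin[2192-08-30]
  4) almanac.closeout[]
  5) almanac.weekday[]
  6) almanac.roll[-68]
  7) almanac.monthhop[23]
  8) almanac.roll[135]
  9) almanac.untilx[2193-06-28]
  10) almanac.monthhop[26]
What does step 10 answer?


Using almanac.pin on d: 1741-09-15, yielding 1741-09-15.
Next I call almanac.pin on d: 1953-08-15, which returns 1953-08-15.
Using almanac.pin on d: 2192-08-30, yielding 2192-08-30.
Next I call almanac.closeout(), — result: 2192-08-31.
Now I run almanac.weekday(), → Friday.
Using almanac.roll on n: -68, — result: 2192-06-24.
I run almanac.monthhop on n: 23, yielding 2194-05-24.
Next I call almanac.roll on n: 135, — result: 2194-10-06.
I call almanac.untilx on d: 2193-06-28, and get -465.
Using almanac.monthhop on n: 26, and get 2196-12-06.

Answer: 2196-12-06


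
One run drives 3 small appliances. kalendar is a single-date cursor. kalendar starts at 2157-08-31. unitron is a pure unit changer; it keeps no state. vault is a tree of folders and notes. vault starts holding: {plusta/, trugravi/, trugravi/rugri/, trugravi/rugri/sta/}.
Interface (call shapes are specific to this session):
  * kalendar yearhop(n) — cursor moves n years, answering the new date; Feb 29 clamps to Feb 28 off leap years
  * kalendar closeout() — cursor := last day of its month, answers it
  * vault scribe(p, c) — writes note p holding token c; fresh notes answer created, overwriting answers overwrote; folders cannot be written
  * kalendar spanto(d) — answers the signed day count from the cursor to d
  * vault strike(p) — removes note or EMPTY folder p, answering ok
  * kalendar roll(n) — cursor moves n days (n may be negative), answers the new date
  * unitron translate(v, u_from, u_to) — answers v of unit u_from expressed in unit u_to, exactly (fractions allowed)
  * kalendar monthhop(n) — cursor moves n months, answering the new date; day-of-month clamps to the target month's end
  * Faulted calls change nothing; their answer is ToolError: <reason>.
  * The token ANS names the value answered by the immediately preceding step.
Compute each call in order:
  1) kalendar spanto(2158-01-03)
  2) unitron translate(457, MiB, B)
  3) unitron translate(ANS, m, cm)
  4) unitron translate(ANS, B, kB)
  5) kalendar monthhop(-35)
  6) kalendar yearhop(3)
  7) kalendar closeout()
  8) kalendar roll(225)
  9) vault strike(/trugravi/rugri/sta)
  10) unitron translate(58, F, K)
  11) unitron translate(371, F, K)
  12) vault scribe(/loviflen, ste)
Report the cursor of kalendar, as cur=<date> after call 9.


Answer: cur=2158-05-13

Derivation:
-- kalendar spanto(d: 2158-01-03) ~> 125
-- unitron translate(v: 457, u_from: MiB, u_to: B) ~> 479199232
-- unitron translate(v: ANS, u_from: m, u_to: cm) ~> 47919923200
-- unitron translate(v: ANS, u_from: B, u_to: kB) ~> 239599616/5
-- kalendar monthhop(n: -35) ~> 2154-09-30
-- kalendar yearhop(n: 3) ~> 2157-09-30
-- kalendar closeout() ~> 2157-09-30
-- kalendar roll(n: 225) ~> 2158-05-13
-- vault strike(p: /trugravi/rugri/sta) ~> ok
-- unitron translate(v: 58, u_from: F, u_to: K) ~> 51767/180
-- unitron translate(v: 371, u_from: F, u_to: K) ~> 27689/60
-- vault scribe(p: /loviflen, c: ste) ~> created


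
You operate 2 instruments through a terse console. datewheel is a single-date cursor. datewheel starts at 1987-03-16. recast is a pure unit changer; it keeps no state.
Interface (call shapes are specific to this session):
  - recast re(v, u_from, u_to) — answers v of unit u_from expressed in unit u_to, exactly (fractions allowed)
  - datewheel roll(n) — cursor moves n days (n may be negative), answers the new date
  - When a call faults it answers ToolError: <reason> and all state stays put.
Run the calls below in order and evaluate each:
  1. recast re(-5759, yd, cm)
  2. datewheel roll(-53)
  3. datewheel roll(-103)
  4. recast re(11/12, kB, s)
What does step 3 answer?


>> recast re(v: -5759, u_from: yd, u_to: cm)
<< -13165074/25
>> datewheel roll(n: -53)
<< 1987-01-22
>> datewheel roll(n: -103)
<< 1986-10-11
>> recast re(v: 11/12, u_from: kB, u_to: s)
<< ToolError: incompatible units

Answer: 1986-10-11


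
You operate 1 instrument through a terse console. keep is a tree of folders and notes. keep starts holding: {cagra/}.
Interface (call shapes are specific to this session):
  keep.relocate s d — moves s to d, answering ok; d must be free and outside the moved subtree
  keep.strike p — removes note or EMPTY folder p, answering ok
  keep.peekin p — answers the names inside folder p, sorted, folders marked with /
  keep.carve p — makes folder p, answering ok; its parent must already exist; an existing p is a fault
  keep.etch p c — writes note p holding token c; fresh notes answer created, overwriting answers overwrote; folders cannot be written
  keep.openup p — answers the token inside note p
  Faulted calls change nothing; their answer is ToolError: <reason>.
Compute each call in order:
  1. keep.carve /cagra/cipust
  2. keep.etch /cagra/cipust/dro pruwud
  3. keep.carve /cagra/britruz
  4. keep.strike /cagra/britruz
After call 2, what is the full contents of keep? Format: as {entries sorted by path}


Answer: {cagra/, cagra/cipust/, cagra/cipust/dro=pruwud}

Derivation:
! carve(p='/cagra/cipust') -> ok
! etch(p='/cagra/cipust/dro', c='pruwud') -> created
! carve(p='/cagra/britruz') -> ok
! strike(p='/cagra/britruz') -> ok


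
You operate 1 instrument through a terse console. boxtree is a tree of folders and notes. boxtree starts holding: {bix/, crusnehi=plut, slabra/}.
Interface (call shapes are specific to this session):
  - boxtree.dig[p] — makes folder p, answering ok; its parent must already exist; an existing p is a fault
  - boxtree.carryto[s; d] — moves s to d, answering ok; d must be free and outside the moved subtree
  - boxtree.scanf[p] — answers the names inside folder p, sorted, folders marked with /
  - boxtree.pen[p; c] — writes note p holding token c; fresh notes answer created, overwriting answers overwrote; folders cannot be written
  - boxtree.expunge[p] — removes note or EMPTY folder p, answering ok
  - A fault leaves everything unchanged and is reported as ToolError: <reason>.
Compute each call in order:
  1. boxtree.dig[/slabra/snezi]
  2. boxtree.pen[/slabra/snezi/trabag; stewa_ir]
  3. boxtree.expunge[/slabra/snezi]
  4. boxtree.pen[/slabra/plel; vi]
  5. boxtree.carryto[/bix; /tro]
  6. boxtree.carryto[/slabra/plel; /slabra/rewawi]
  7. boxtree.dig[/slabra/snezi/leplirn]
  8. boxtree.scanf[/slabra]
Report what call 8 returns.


Answer: [rewawi, snezi/]

Derivation:
// boxtree.dig(p→/slabra/snezi) -> ok
// boxtree.pen(p→/slabra/snezi/trabag, c→stewa_ir) -> created
// boxtree.expunge(p→/slabra/snezi) -> ToolError: not empty
// boxtree.pen(p→/slabra/plel, c→vi) -> created
// boxtree.carryto(s→/bix, d→/tro) -> ok
// boxtree.carryto(s→/slabra/plel, d→/slabra/rewawi) -> ok
// boxtree.dig(p→/slabra/snezi/leplirn) -> ok
// boxtree.scanf(p→/slabra) -> [rewawi, snezi/]


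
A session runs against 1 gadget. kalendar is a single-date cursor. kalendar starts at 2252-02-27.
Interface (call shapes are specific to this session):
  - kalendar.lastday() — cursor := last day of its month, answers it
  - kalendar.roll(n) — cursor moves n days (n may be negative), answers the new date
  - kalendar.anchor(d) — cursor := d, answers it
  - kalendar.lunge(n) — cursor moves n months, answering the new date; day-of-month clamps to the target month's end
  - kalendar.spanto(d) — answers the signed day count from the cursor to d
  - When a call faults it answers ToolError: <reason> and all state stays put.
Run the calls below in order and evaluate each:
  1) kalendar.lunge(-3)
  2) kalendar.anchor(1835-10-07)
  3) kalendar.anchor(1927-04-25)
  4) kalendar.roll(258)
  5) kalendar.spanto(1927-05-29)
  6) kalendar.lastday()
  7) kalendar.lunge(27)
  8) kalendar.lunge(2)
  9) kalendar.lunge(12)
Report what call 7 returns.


% kalendar.lunge n→-3
= 2251-11-27
% kalendar.anchor d→1835-10-07
= 1835-10-07
% kalendar.anchor d→1927-04-25
= 1927-04-25
% kalendar.roll n→258
= 1928-01-08
% kalendar.spanto d→1927-05-29
= -224
% kalendar.lastday
= 1928-01-31
% kalendar.lunge n→27
= 1930-04-30
% kalendar.lunge n→2
= 1930-06-30
% kalendar.lunge n→12
= 1931-06-30

Answer: 1930-04-30


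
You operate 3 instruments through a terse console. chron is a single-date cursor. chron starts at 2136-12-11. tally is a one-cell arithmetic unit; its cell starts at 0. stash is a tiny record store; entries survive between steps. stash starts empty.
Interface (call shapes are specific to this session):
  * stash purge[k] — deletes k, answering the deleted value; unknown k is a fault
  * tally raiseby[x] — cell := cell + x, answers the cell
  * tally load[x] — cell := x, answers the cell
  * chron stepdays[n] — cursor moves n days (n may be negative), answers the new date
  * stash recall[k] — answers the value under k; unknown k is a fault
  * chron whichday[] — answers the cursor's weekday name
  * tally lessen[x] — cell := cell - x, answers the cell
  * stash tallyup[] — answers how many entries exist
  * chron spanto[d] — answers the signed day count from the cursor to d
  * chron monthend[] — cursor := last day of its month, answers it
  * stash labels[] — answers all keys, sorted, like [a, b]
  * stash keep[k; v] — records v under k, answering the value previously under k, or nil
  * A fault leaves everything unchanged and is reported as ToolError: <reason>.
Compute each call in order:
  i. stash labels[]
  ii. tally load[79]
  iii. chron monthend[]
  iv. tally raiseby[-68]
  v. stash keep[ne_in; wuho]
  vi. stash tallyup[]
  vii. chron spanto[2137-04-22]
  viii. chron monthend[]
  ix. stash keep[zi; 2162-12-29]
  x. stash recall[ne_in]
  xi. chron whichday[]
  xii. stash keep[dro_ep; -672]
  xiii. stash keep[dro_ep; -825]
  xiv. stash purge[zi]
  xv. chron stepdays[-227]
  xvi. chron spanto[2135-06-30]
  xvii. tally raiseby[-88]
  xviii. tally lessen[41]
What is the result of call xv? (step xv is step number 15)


! stash labels() ~> []
! tally load(x: 79) ~> 79
! chron monthend() ~> 2136-12-31
! tally raiseby(x: -68) ~> 11
! stash keep(k: ne_in, v: wuho) ~> nil
! stash tallyup() ~> 1
! chron spanto(d: 2137-04-22) ~> 112
! chron monthend() ~> 2136-12-31
! stash keep(k: zi, v: 2162-12-29) ~> nil
! stash recall(k: ne_in) ~> wuho
! chron whichday() ~> Monday
! stash keep(k: dro_ep, v: -672) ~> nil
! stash keep(k: dro_ep, v: -825) ~> -672
! stash purge(k: zi) ~> 2162-12-29
! chron stepdays(n: -227) ~> 2136-05-18
! chron spanto(d: 2135-06-30) ~> -323
! tally raiseby(x: -88) ~> -77
! tally lessen(x: 41) ~> -118

Answer: 2136-05-18


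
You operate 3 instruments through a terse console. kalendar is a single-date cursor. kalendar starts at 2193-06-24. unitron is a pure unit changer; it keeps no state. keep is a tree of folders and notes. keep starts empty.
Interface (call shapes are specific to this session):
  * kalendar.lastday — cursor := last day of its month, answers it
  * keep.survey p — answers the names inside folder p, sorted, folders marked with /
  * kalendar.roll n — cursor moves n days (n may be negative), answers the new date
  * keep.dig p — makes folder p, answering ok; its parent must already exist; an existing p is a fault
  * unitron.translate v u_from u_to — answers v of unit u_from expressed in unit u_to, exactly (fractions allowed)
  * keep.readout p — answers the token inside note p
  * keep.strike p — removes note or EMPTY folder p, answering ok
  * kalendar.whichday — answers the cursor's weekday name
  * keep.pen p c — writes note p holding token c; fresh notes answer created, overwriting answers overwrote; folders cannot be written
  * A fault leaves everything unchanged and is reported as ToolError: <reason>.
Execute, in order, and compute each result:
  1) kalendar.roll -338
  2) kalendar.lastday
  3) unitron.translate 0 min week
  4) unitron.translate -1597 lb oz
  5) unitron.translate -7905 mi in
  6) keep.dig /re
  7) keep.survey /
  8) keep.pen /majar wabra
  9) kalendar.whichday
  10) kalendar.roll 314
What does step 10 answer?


;; 1. kalendar.roll(n='-338') : 2192-07-21
;; 2. kalendar.lastday() : 2192-07-31
;; 3. unitron.translate(v='0', u_from='min', u_to='week') : 0
;; 4. unitron.translate(v='-1597', u_from='lb', u_to='oz') : -25552
;; 5. unitron.translate(v='-7905', u_from='mi', u_to='in') : -500860800
;; 6. keep.dig(p='/re') : ok
;; 7. keep.survey(p='/') : [re/]
;; 8. keep.pen(p='/majar', c='wabra') : created
;; 9. kalendar.whichday() : Tuesday
;; 10. kalendar.roll(n='314') : 2193-06-10

Answer: 2193-06-10


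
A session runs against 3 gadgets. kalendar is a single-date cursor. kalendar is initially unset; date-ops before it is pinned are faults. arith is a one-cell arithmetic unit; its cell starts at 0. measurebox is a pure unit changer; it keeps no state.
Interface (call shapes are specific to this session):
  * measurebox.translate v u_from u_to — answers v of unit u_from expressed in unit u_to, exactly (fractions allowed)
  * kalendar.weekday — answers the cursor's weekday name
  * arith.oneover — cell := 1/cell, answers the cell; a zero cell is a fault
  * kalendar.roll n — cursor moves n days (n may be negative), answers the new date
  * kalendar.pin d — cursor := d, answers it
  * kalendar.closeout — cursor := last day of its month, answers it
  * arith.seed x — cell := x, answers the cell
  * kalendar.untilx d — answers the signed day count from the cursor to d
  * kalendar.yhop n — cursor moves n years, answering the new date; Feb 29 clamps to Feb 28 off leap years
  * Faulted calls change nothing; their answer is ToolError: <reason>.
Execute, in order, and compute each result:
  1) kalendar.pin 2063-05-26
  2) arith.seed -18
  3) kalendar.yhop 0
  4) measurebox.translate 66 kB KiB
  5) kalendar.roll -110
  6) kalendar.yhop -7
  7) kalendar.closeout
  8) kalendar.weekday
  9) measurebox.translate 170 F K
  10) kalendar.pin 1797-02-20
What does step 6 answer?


Answer: 2056-02-05

Derivation:
! 1. pin(d='2063-05-26') -> 2063-05-26
! 2. seed(x='-18') -> -18
! 3. yhop(n='0') -> 2063-05-26
! 4. translate(v='66', u_from='kB', u_to='KiB') -> 4125/64
! 5. roll(n='-110') -> 2063-02-05
! 6. yhop(n='-7') -> 2056-02-05
! 7. closeout() -> 2056-02-29
! 8. weekday() -> Tuesday
! 9. translate(v='170', u_from='F', u_to='K') -> 20989/60
! 10. pin(d='1797-02-20') -> 1797-02-20


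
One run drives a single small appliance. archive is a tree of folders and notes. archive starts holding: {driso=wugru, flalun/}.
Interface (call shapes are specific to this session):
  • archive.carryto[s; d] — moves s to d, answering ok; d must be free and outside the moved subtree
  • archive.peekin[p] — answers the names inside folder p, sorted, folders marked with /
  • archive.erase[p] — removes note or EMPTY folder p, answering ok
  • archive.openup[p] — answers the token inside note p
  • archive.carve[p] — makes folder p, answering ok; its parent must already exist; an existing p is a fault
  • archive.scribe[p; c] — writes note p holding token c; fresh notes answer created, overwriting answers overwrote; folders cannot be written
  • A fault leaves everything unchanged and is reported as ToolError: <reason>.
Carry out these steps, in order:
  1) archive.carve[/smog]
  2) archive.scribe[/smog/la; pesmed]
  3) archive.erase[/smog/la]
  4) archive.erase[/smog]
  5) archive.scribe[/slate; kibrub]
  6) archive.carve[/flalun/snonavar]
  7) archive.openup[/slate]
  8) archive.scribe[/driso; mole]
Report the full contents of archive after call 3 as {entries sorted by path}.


# carve(p→/smog) : ok
# scribe(p→/smog/la, c→pesmed) : created
# erase(p→/smog/la) : ok
# erase(p→/smog) : ok
# scribe(p→/slate, c→kibrub) : created
# carve(p→/flalun/snonavar) : ok
# openup(p→/slate) : kibrub
# scribe(p→/driso, c→mole) : overwrote

Answer: {driso=wugru, flalun/, smog/}


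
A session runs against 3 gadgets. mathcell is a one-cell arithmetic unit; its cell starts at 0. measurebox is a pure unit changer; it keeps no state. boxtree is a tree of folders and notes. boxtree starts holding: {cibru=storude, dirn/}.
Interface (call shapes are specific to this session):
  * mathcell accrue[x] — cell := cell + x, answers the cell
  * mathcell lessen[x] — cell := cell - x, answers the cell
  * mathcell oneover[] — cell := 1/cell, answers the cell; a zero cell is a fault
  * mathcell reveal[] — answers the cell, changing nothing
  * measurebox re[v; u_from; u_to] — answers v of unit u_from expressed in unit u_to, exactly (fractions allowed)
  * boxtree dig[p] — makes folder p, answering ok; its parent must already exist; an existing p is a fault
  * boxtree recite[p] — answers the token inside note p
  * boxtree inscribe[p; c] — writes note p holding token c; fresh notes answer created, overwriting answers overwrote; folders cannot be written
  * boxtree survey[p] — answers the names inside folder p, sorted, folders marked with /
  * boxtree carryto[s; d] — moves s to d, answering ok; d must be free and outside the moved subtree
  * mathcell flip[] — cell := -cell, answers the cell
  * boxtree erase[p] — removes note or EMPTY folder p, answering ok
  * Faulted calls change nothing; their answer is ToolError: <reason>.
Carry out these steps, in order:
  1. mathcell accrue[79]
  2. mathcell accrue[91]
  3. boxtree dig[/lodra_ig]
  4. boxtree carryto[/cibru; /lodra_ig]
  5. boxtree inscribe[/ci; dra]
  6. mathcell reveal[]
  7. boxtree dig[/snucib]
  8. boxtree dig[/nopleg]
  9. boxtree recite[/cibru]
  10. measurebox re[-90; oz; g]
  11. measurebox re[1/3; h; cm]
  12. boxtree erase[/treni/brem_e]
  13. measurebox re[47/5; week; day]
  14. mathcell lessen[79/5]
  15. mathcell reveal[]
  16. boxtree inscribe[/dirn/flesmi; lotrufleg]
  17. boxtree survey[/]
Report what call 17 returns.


Do: mathcell accrue[79]
See: 79
Do: mathcell accrue[91]
See: 170
Do: boxtree dig[/lodra_ig]
See: ok
Do: boxtree carryto[/cibru; /lodra_ig]
See: ToolError: exists
Do: boxtree inscribe[/ci; dra]
See: created
Do: mathcell reveal[]
See: 170
Do: boxtree dig[/snucib]
See: ok
Do: boxtree dig[/nopleg]
See: ok
Do: boxtree recite[/cibru]
See: storude
Do: measurebox re[-90; oz; g]
See: -408233133/160000
Do: measurebox re[1/3; h; cm]
See: ToolError: incompatible units
Do: boxtree erase[/treni/brem_e]
See: ToolError: not found
Do: measurebox re[47/5; week; day]
See: 329/5
Do: mathcell lessen[79/5]
See: 771/5
Do: mathcell reveal[]
See: 771/5
Do: boxtree inscribe[/dirn/flesmi; lotrufleg]
See: created
Do: boxtree survey[/]
See: [ci, cibru, dirn/, lodra_ig/, nopleg/, snucib/]

Answer: [ci, cibru, dirn/, lodra_ig/, nopleg/, snucib/]
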